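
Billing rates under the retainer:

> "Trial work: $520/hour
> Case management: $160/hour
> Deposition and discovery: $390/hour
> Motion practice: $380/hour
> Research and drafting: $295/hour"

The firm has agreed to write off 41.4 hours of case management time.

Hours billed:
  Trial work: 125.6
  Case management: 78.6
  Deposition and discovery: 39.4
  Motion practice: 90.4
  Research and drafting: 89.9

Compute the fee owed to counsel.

$147,502.50

Trial work: 125.6 × $520 = $65,312.00
Case management: 78.6 × $160 = $12,576.00
Deposition and discovery: 39.4 × $390 = $15,366.00
Motion practice: 90.4 × $380 = $34,352.00
Research and drafting: 89.9 × $295 = $26,520.50
Subtotal: $154,126.50
Write-off: 41.4 × $160 = $6,624.00
Total: $154,126.50 − $6,624.00 = $147,502.50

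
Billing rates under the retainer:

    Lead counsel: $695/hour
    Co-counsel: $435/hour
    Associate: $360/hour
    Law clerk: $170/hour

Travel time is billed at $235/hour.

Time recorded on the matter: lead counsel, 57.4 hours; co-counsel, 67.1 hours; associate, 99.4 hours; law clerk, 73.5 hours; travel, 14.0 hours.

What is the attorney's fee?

Lead counsel: 57.4 × $695 = $39,893.00
Co-counsel: 67.1 × $435 = $29,188.50
Associate: 99.4 × $360 = $35,784.00
Law clerk: 73.5 × $170 = $12,495.00
Subtotal: $39,893.00 + $29,188.50 + $35,784.00 + $12,495.00 = $117,360.50
Travel: 14.0 × $235 = $3,290.00
Total: $117,360.50 + $3,290.00 = $120,650.50

$120,650.50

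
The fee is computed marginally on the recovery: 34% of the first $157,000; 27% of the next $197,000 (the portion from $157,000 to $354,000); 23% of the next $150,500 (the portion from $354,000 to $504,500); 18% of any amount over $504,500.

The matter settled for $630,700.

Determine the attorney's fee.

$163,901.00

First $157,000 at 34% = $53,380.00
Next $197,000 at 27% = $53,190.00
Next $150,500 at 23% = $34,615.00
Remaining $126,200 at 18% = $22,716.00
Fee: $53,380.00 + $53,190.00 + $34,615.00 + $22,716.00 = $163,901.00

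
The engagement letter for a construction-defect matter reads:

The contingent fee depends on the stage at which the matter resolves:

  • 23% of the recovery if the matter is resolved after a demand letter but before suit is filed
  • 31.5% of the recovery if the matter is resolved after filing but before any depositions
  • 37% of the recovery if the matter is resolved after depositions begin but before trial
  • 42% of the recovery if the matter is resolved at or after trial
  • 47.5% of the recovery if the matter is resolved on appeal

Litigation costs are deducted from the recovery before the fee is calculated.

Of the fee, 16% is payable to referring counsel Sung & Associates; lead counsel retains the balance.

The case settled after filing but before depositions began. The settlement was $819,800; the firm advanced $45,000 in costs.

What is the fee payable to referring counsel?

Fee base (net of costs): $819,800 − $45,000 = $774,800
The matter settled after filing but before depositions began, so the 31.5% rate applies.
$774,800 × 31.5% = $244,062.00
Referral share: 16% of $244,062.00 = $39,049.92; lead counsel retains $244,062.00 − $39,049.92 = $205,012.08.

$39,049.92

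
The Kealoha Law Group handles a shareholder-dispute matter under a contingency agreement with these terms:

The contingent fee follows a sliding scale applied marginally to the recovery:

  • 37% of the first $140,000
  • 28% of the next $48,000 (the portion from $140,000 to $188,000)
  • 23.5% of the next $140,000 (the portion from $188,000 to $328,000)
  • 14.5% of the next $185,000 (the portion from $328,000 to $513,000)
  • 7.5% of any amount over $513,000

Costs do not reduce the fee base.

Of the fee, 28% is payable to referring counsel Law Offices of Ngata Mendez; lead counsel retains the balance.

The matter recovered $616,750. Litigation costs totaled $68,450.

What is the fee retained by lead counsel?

Fee base is the gross recovery, $616,750; costs are reimbursed separately.
First $140,000 at 37% = $51,800.00
Next $48,000 at 28% = $13,440.00
Next $140,000 at 23.5% = $32,900.00
Next $185,000 at 14.5% = $26,825.00
Remaining $103,750 at 7.5% = $7,781.25
Fee: $51,800.00 + $13,440.00 + $32,900.00 + $26,825.00 + $7,781.25 = $132,746.25
Referral share: 28% of $132,746.25 = $37,168.95; lead counsel retains $132,746.25 − $37,168.95 = $95,577.30.

$95,577.30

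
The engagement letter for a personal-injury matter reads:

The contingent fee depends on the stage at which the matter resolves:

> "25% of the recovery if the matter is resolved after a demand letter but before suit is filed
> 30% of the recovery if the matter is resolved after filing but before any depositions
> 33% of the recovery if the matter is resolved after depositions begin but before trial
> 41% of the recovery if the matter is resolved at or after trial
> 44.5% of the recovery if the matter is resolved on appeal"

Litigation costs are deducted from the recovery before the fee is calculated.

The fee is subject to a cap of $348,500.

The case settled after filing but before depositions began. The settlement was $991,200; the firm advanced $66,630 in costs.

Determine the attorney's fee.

$277,371.00

Fee base (net of costs): $991,200 − $66,630 = $924,570
The matter settled after filing but before depositions began, so the 30% rate applies.
$924,570 × 30% = $277,371.00
$277,371.00 is under the $348,500 cap.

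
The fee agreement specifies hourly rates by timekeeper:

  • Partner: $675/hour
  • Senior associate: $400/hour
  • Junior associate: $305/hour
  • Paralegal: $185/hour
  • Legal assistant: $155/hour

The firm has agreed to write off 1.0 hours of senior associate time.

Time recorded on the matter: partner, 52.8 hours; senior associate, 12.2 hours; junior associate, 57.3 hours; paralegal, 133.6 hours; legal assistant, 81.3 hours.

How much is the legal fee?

Partner: 52.8 × $675 = $35,640.00
Senior associate: 12.2 × $400 = $4,880.00
Junior associate: 57.3 × $305 = $17,476.50
Paralegal: 133.6 × $185 = $24,716.00
Legal assistant: 81.3 × $155 = $12,601.50
Subtotal: $95,314.00
Write-off: 1.0 × $400 = $400.00
Total: $95,314.00 − $400.00 = $94,914.00

$94,914.00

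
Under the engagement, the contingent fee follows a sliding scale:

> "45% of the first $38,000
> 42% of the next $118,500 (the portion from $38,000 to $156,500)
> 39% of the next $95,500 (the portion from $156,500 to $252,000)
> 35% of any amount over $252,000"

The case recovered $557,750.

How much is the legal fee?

$211,127.50

First $38,000 at 45% = $17,100.00
Next $118,500 at 42% = $49,770.00
Next $95,500 at 39% = $37,245.00
Remaining $305,750 at 35% = $107,012.50
Fee: $17,100.00 + $49,770.00 + $37,245.00 + $107,012.50 = $211,127.50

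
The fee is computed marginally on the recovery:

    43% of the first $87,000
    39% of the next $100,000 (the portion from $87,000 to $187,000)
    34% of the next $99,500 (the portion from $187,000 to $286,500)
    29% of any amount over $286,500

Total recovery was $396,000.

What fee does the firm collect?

First $87,000 at 43% = $37,410.00
Next $100,000 at 39% = $39,000.00
Next $99,500 at 34% = $33,830.00
Remaining $109,500 at 29% = $31,755.00
Fee: $37,410.00 + $39,000.00 + $33,830.00 + $31,755.00 = $141,995.00

$141,995.00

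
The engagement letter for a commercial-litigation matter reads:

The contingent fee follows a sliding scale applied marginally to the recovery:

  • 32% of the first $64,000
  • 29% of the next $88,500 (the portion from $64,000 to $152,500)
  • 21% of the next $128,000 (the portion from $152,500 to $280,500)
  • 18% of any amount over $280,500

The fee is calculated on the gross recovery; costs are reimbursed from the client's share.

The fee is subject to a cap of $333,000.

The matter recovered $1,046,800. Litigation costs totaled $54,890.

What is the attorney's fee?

Fee base is the gross recovery, $1,046,800; costs are reimbursed separately.
First $64,000 at 32% = $20,480.00
Next $88,500 at 29% = $25,665.00
Next $128,000 at 21% = $26,880.00
Remaining $766,300 at 18% = $137,934.00
Fee: $20,480.00 + $25,665.00 + $26,880.00 + $137,934.00 = $210,959.00
$210,959.00 is under the $333,000 cap.

$210,959.00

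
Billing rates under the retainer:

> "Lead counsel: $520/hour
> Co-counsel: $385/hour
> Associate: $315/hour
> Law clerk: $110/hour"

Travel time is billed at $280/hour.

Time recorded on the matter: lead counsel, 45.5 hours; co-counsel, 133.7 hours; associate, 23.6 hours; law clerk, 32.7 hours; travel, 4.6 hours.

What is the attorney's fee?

$87,453.50

Lead counsel: 45.5 × $520 = $23,660.00
Co-counsel: 133.7 × $385 = $51,474.50
Associate: 23.6 × $315 = $7,434.00
Law clerk: 32.7 × $110 = $3,597.00
Subtotal: $23,660.00 + $51,474.50 + $7,434.00 + $3,597.00 = $86,165.50
Travel: 4.6 × $280 = $1,288.00
Total: $86,165.50 + $1,288.00 = $87,453.50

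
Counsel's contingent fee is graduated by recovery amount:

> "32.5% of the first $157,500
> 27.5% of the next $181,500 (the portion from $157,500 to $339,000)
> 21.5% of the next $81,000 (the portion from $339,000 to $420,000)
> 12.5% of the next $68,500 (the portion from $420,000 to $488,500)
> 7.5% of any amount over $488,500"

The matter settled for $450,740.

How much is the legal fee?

$122,357.50

First $157,500 at 32.5% = $51,187.50
Next $181,500 at 27.5% = $49,912.50
Next $81,000 at 21.5% = $17,415.00
Remaining $30,740 at 12.5% = $3,842.50
Fee: $51,187.50 + $49,912.50 + $17,415.00 + $3,842.50 = $122,357.50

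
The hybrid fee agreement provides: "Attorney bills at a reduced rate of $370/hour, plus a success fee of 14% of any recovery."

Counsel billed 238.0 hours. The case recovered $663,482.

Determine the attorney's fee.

Hourly: 238.0 × $370 = $88,060.00
Success fee: 14% of $663,482 = $92,887.48
Total: $88,060.00 + $92,887.48 = $180,947.48

$180,947.48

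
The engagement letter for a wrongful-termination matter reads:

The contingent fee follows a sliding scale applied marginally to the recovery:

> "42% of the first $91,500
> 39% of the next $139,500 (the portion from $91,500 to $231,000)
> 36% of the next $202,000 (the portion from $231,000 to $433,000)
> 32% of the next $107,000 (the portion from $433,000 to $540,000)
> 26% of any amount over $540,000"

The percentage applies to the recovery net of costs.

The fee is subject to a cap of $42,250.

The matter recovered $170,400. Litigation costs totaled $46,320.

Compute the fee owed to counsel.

Fee base (net of costs): $170,400 − $46,320 = $124,080
First $91,500 at 42% = $38,430.00
Remaining $32,580 at 39% = $12,706.20
Fee: $38,430.00 + $12,706.20 = $51,136.20
$51,136.20 exceeds the $42,250 cap, so the fee is capped at $42,250.00.

$42,250.00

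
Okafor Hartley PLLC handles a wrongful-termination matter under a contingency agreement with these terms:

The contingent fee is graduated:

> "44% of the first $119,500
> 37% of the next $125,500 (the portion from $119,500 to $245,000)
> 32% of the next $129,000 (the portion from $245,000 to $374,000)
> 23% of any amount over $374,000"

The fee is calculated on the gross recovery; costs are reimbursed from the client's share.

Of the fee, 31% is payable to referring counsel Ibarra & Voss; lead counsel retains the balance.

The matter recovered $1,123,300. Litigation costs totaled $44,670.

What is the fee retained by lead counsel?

$215,717.46

Fee base is the gross recovery, $1,123,300; costs are reimbursed separately.
First $119,500 at 44% = $52,580.00
Next $125,500 at 37% = $46,435.00
Next $129,000 at 32% = $41,280.00
Remaining $749,300 at 23% = $172,339.00
Fee: $52,580.00 + $46,435.00 + $41,280.00 + $172,339.00 = $312,634.00
Referral share: 31% of $312,634.00 = $96,916.54; lead counsel retains $312,634.00 − $96,916.54 = $215,717.46.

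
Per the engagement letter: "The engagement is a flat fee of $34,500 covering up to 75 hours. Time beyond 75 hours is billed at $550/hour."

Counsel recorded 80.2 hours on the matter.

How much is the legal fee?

$37,360.00

Flat fee: $34,500.00
Excess hours: 80.2 − 75 = 5.2
Overrun: 5.2 × $550 = $2,860.00
Total: $34,500.00 + $2,860.00 = $37,360.00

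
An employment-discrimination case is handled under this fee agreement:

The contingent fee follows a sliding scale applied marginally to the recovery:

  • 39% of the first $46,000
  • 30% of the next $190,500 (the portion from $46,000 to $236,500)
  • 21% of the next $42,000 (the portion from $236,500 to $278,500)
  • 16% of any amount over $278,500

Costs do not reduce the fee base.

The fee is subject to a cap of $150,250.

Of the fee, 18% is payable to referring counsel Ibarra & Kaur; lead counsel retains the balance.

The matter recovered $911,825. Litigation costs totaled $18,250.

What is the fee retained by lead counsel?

Fee base is the gross recovery, $911,825; costs are reimbursed separately.
First $46,000 at 39% = $17,940.00
Next $190,500 at 30% = $57,150.00
Next $42,000 at 21% = $8,820.00
Remaining $633,325 at 16% = $101,332.00
Fee: $17,940.00 + $57,150.00 + $8,820.00 + $101,332.00 = $185,242.00
$185,242.00 exceeds the $150,250 cap, so the fee is capped at $150,250.00.
Referral share: 18% of $150,250.00 = $27,045.00; lead counsel retains $150,250.00 − $27,045.00 = $123,205.00.

$123,205.00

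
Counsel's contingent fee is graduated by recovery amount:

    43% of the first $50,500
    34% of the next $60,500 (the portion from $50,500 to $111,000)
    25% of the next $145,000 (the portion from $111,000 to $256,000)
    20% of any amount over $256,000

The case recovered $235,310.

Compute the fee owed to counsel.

$73,362.50

First $50,500 at 43% = $21,715.00
Next $60,500 at 34% = $20,570.00
Remaining $124,310 at 25% = $31,077.50
Fee: $21,715.00 + $20,570.00 + $31,077.50 = $73,362.50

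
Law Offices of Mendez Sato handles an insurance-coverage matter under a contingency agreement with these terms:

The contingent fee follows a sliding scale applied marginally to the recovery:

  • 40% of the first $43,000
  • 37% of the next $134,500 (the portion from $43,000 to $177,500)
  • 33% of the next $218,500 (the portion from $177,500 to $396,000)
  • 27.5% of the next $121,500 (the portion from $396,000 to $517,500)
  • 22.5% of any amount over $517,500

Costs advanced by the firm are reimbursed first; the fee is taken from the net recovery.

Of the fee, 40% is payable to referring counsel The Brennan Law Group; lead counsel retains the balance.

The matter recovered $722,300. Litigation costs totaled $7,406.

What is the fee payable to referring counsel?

$86,758.46

Fee base (net of costs): $722,300 − $7,406 = $714,894
First $43,000 at 40% = $17,200.00
Next $134,500 at 37% = $49,765.00
Next $218,500 at 33% = $72,105.00
Next $121,500 at 27.5% = $33,412.50
Remaining $197,394 at 22.5% = $44,413.65
Fee: $17,200.00 + $49,765.00 + $72,105.00 + $33,412.50 + $44,413.65 = $216,896.15
Referral share: 40% of $216,896.15 = $86,758.46; lead counsel retains $216,896.15 − $86,758.46 = $130,137.69.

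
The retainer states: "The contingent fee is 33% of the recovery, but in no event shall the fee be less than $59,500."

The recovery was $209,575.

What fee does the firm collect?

33% of $209,575 = $69,159.75
That exceeds the $59,500 minimum.

$69,159.75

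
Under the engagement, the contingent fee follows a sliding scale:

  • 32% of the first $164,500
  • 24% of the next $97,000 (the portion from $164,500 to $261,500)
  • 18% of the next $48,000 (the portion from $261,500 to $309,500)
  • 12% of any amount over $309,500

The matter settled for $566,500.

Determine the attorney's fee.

First $164,500 at 32% = $52,640.00
Next $97,000 at 24% = $23,280.00
Next $48,000 at 18% = $8,640.00
Remaining $257,000 at 12% = $30,840.00
Fee: $52,640.00 + $23,280.00 + $8,640.00 + $30,840.00 = $115,400.00

$115,400.00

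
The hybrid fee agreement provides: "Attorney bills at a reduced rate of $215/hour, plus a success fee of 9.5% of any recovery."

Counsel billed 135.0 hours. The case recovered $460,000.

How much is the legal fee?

$72,725.00

Hourly: 135.0 × $215 = $29,025.00
Success fee: 9.5% of $460,000 = $43,700.00
Total: $29,025.00 + $43,700.00 = $72,725.00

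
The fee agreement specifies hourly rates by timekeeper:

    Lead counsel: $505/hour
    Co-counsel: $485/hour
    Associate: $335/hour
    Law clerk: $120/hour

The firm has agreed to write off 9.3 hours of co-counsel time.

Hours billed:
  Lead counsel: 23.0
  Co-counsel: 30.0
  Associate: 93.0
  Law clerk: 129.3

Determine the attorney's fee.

$68,325.50

Lead counsel: 23.0 × $505 = $11,615.00
Co-counsel: 30.0 × $485 = $14,550.00
Associate: 93.0 × $335 = $31,155.00
Law clerk: 129.3 × $120 = $15,516.00
Subtotal: $72,836.00
Write-off: 9.3 × $485 = $4,510.50
Total: $72,836.00 − $4,510.50 = $68,325.50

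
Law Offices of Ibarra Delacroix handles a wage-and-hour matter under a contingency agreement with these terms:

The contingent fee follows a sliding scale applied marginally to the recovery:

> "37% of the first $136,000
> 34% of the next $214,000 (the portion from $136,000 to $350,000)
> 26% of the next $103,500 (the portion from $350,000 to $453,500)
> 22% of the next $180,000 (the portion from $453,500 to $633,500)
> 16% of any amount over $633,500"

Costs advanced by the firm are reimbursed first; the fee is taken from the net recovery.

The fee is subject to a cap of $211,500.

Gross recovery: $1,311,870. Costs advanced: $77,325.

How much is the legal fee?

Fee base (net of costs): $1,311,870 − $77,325 = $1,234,545
First $136,000 at 37% = $50,320.00
Next $214,000 at 34% = $72,760.00
Next $103,500 at 26% = $26,910.00
Next $180,000 at 22% = $39,600.00
Remaining $601,045 at 16% = $96,167.20
Fee: $50,320.00 + $72,760.00 + $26,910.00 + $39,600.00 + $96,167.20 = $285,757.20
$285,757.20 exceeds the $211,500 cap, so the fee is capped at $211,500.00.

$211,500.00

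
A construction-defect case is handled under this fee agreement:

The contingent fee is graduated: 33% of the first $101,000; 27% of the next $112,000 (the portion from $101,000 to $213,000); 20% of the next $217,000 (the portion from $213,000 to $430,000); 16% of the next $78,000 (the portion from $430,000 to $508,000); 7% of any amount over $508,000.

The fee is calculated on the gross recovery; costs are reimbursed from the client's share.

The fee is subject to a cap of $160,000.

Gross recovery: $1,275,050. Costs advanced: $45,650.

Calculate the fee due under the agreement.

$160,000.00

Fee base is the gross recovery, $1,275,050; costs are reimbursed separately.
First $101,000 at 33% = $33,330.00
Next $112,000 at 27% = $30,240.00
Next $217,000 at 20% = $43,400.00
Next $78,000 at 16% = $12,480.00
Remaining $767,050 at 7% = $53,693.50
Fee: $33,330.00 + $30,240.00 + $43,400.00 + $12,480.00 + $53,693.50 = $173,143.50
$173,143.50 exceeds the $160,000 cap, so the fee is capped at $160,000.00.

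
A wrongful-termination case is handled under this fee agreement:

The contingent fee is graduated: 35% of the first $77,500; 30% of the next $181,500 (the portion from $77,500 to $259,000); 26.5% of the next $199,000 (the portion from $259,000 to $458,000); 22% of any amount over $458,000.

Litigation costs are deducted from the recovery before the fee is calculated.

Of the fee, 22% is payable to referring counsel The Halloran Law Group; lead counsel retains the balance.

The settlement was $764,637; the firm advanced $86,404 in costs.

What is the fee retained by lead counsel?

Fee base (net of costs): $764,637 − $86,404 = $678,233
First $77,500 at 35% = $27,125.00
Next $181,500 at 30% = $54,450.00
Next $199,000 at 26.5% = $52,735.00
Remaining $220,233 at 22% = $48,451.26
Fee: $27,125.00 + $54,450.00 + $52,735.00 + $48,451.26 = $182,761.26
Referral share: 22% of $182,761.26 = $40,207.48; lead counsel retains $182,761.26 − $40,207.48 = $142,553.78.

$142,553.78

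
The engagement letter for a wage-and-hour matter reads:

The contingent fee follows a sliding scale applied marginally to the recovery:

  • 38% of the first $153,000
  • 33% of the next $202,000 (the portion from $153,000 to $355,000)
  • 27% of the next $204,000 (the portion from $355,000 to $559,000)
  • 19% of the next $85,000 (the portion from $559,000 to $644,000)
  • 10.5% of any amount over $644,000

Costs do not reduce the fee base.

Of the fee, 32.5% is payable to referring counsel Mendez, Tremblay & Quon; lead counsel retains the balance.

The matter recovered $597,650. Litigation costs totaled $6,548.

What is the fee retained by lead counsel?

$126,375.86

Fee base is the gross recovery, $597,650; costs are reimbursed separately.
First $153,000 at 38% = $58,140.00
Next $202,000 at 33% = $66,660.00
Next $204,000 at 27% = $55,080.00
Remaining $38,650 at 19% = $7,343.50
Fee: $58,140.00 + $66,660.00 + $55,080.00 + $7,343.50 = $187,223.50
Referral share: 32.5% of $187,223.50 = $60,847.64; lead counsel retains $187,223.50 − $60,847.64 = $126,375.86.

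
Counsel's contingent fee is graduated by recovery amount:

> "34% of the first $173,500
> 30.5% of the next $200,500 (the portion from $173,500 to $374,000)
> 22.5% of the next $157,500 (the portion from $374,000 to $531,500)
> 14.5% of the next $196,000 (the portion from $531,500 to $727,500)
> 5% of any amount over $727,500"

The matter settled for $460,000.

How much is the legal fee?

$139,492.50

First $173,500 at 34% = $58,990.00
Next $200,500 at 30.5% = $61,152.50
Remaining $86,000 at 22.5% = $19,350.00
Fee: $58,990.00 + $61,152.50 + $19,350.00 = $139,492.50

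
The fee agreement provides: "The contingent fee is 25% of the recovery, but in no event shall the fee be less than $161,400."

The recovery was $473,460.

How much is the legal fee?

$161,400.00

25% of $473,460 = $118,365.00
That is below the $161,400 minimum, so the minimum applies.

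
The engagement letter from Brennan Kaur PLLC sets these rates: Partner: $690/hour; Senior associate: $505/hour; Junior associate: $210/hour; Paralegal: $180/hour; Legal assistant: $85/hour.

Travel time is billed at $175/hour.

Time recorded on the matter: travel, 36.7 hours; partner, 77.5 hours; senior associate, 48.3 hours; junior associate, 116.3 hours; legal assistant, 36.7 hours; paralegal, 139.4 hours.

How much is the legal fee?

Partner: 77.5 × $690 = $53,475.00
Senior associate: 48.3 × $505 = $24,391.50
Junior associate: 116.3 × $210 = $24,423.00
Paralegal: 139.4 × $180 = $25,092.00
Legal assistant: 36.7 × $85 = $3,119.50
Subtotal: $53,475.00 + $24,391.50 + $24,423.00 + $25,092.00 + $3,119.50 = $130,501.00
Travel: 36.7 × $175 = $6,422.50
Total: $130,501.00 + $6,422.50 = $136,923.50

$136,923.50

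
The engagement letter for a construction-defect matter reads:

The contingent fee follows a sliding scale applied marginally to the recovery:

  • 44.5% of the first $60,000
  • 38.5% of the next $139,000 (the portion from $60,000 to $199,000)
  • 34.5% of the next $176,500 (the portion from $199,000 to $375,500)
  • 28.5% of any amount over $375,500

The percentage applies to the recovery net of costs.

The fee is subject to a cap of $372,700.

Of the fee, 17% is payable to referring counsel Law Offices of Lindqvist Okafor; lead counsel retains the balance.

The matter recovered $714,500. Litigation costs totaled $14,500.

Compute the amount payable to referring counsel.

$39,710.30

Fee base (net of costs): $714,500 − $14,500 = $700,000
First $60,000 at 44.5% = $26,700.00
Next $139,000 at 38.5% = $53,515.00
Next $176,500 at 34.5% = $60,892.50
Remaining $324,500 at 28.5% = $92,482.50
Fee: $26,700.00 + $53,515.00 + $60,892.50 + $92,482.50 = $233,590.00
$233,590.00 is under the $372,700 cap.
Referral share: 17% of $233,590.00 = $39,710.30; lead counsel retains $233,590.00 − $39,710.30 = $193,879.70.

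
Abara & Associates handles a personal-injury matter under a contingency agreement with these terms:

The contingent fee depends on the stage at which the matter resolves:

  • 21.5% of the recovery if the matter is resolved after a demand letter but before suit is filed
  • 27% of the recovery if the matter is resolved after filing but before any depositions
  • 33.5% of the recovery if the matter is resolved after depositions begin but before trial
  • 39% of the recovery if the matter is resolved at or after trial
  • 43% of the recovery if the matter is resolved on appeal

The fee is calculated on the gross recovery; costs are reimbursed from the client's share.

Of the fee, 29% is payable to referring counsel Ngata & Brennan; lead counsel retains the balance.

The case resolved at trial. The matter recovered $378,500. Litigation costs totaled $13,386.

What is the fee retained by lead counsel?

Fee base is the gross recovery, $378,500; costs are reimbursed separately.
The matter resolved at trial, so the 39% rate applies.
$378,500 × 39% = $147,615.00
Referral share: 29% of $147,615.00 = $42,808.35; lead counsel retains $147,615.00 − $42,808.35 = $104,806.65.

$104,806.65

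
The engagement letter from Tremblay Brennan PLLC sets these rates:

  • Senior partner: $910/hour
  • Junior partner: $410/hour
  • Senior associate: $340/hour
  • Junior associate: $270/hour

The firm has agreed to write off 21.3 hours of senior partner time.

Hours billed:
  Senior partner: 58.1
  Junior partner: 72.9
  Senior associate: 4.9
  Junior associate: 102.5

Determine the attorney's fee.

$92,718.00

Senior partner: 58.1 × $910 = $52,871.00
Junior partner: 72.9 × $410 = $29,889.00
Senior associate: 4.9 × $340 = $1,666.00
Junior associate: 102.5 × $270 = $27,675.00
Subtotal: $112,101.00
Write-off: 21.3 × $910 = $19,383.00
Total: $112,101.00 − $19,383.00 = $92,718.00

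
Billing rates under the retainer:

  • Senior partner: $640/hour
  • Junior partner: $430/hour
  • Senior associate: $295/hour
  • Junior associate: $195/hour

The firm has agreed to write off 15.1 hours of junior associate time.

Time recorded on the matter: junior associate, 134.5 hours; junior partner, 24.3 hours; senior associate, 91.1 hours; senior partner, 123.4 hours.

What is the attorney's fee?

Senior partner: 123.4 × $640 = $78,976.00
Junior partner: 24.3 × $430 = $10,449.00
Senior associate: 91.1 × $295 = $26,874.50
Junior associate: 134.5 × $195 = $26,227.50
Subtotal: $142,527.00
Write-off: 15.1 × $195 = $2,944.50
Total: $142,527.00 − $2,944.50 = $139,582.50

$139,582.50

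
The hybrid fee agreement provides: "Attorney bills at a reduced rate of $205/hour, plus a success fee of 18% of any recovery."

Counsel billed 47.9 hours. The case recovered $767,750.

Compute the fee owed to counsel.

$148,014.50

Hourly: 47.9 × $205 = $9,819.50
Success fee: 18% of $767,750 = $138,195.00
Total: $9,819.50 + $138,195.00 = $148,014.50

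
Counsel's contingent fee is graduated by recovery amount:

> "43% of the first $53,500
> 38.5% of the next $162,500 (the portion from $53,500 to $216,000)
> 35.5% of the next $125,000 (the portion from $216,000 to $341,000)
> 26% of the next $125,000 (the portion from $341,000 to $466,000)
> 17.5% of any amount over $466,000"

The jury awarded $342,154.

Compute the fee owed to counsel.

First $53,500 at 43% = $23,005.00
Next $162,500 at 38.5% = $62,562.50
Next $125,000 at 35.5% = $44,375.00
Remaining $1,154 at 26% = $300.04
Fee: $23,005.00 + $62,562.50 + $44,375.00 + $300.04 = $130,242.54

$130,242.54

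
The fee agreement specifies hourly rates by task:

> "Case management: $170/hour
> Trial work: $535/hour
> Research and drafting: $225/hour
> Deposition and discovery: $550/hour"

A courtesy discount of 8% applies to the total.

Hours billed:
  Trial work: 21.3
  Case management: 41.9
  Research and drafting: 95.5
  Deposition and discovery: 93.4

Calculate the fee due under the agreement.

Case management: 41.9 × $170 = $7,123.00
Trial work: 21.3 × $535 = $11,395.50
Research and drafting: 95.5 × $225 = $21,487.50
Deposition and discovery: 93.4 × $550 = $51,370.00
Subtotal: $91,376.00
Less 8% discount: −$7,310.08
Total: $91,376.00 − $7,310.08 = $84,065.92

$84,065.92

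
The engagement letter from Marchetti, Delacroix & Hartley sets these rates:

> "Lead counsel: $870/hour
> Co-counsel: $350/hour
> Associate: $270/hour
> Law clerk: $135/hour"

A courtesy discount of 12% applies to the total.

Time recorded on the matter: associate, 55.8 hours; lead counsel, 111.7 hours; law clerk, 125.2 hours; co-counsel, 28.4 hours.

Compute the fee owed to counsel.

$122,396.56

Lead counsel: 111.7 × $870 = $97,179.00
Co-counsel: 28.4 × $350 = $9,940.00
Associate: 55.8 × $270 = $15,066.00
Law clerk: 125.2 × $135 = $16,902.00
Subtotal: $139,087.00
Less 12% discount: −$16,690.44
Total: $139,087.00 − $16,690.44 = $122,396.56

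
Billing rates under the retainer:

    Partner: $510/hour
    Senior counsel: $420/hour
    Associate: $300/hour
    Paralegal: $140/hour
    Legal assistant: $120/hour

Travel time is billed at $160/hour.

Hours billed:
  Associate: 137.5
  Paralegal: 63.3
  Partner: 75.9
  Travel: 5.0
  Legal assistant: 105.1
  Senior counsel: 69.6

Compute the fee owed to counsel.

$131,465.00

Partner: 75.9 × $510 = $38,709.00
Senior counsel: 69.6 × $420 = $29,232.00
Associate: 137.5 × $300 = $41,250.00
Paralegal: 63.3 × $140 = $8,862.00
Legal assistant: 105.1 × $120 = $12,612.00
Subtotal: $38,709.00 + $29,232.00 + $41,250.00 + $8,862.00 + $12,612.00 = $130,665.00
Travel: 5.0 × $160 = $800.00
Total: $130,665.00 + $800.00 = $131,465.00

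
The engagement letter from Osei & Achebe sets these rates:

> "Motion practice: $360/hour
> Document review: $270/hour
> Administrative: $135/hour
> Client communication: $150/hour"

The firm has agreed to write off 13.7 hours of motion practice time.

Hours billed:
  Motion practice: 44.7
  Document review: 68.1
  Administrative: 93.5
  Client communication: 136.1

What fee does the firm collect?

$62,584.50

Motion practice: 44.7 × $360 = $16,092.00
Document review: 68.1 × $270 = $18,387.00
Administrative: 93.5 × $135 = $12,622.50
Client communication: 136.1 × $150 = $20,415.00
Subtotal: $67,516.50
Write-off: 13.7 × $360 = $4,932.00
Total: $67,516.50 − $4,932.00 = $62,584.50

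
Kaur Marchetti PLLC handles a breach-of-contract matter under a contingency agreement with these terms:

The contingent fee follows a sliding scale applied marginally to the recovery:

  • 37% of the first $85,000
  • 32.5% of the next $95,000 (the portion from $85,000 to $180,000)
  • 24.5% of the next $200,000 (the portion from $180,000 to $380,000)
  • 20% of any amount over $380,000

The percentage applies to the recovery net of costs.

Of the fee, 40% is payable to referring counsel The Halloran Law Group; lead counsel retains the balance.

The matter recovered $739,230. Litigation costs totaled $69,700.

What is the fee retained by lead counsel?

$101,538.60

Fee base (net of costs): $739,230 − $69,700 = $669,530
First $85,000 at 37% = $31,450.00
Next $95,000 at 32.5% = $30,875.00
Next $200,000 at 24.5% = $49,000.00
Remaining $289,530 at 20% = $57,906.00
Fee: $31,450.00 + $30,875.00 + $49,000.00 + $57,906.00 = $169,231.00
Referral share: 40% of $169,231.00 = $67,692.40; lead counsel retains $169,231.00 − $67,692.40 = $101,538.60.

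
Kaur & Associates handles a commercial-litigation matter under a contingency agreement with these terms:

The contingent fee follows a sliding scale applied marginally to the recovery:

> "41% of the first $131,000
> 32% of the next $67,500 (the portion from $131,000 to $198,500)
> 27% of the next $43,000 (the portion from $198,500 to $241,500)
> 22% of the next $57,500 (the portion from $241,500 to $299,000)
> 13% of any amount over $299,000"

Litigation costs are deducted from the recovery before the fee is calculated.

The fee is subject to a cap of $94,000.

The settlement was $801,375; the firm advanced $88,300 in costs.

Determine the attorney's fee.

$94,000.00

Fee base (net of costs): $801,375 − $88,300 = $713,075
First $131,000 at 41% = $53,710.00
Next $67,500 at 32% = $21,600.00
Next $43,000 at 27% = $11,610.00
Next $57,500 at 22% = $12,650.00
Remaining $414,075 at 13% = $53,829.75
Fee: $53,710.00 + $21,600.00 + $11,610.00 + $12,650.00 + $53,829.75 = $153,399.75
$153,399.75 exceeds the $94,000 cap, so the fee is capped at $94,000.00.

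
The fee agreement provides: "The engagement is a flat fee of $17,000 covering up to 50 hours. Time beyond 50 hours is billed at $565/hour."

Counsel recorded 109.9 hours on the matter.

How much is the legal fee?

Flat fee: $17,000.00
Excess hours: 109.9 − 50 = 59.9
Overrun: 59.9 × $565 = $33,843.50
Total: $17,000.00 + $33,843.50 = $50,843.50

$50,843.50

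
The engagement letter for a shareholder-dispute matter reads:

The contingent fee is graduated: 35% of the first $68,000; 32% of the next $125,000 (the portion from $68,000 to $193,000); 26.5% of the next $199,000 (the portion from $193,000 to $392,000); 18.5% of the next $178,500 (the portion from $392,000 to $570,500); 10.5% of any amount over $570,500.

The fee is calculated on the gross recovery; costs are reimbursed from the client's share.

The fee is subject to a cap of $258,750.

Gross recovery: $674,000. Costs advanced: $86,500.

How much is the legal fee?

$160,425.00

Fee base is the gross recovery, $674,000; costs are reimbursed separately.
First $68,000 at 35% = $23,800.00
Next $125,000 at 32% = $40,000.00
Next $199,000 at 26.5% = $52,735.00
Next $178,500 at 18.5% = $33,022.50
Remaining $103,500 at 10.5% = $10,867.50
Fee: $23,800.00 + $40,000.00 + $52,735.00 + $33,022.50 + $10,867.50 = $160,425.00
$160,425.00 is under the $258,750 cap.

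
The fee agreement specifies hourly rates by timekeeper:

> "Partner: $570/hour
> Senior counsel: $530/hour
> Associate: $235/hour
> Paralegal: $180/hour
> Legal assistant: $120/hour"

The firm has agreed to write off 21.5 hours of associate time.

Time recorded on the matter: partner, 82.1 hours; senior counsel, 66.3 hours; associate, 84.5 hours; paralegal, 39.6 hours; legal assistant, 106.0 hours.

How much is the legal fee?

$116,589.00

Partner: 82.1 × $570 = $46,797.00
Senior counsel: 66.3 × $530 = $35,139.00
Associate: 84.5 × $235 = $19,857.50
Paralegal: 39.6 × $180 = $7,128.00
Legal assistant: 106.0 × $120 = $12,720.00
Subtotal: $121,641.50
Write-off: 21.5 × $235 = $5,052.50
Total: $121,641.50 − $5,052.50 = $116,589.00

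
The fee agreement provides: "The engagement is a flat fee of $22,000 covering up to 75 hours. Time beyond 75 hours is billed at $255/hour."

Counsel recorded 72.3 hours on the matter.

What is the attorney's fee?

72.3 hours is within the 75-hour scope; only the flat fee applies.

$22,000.00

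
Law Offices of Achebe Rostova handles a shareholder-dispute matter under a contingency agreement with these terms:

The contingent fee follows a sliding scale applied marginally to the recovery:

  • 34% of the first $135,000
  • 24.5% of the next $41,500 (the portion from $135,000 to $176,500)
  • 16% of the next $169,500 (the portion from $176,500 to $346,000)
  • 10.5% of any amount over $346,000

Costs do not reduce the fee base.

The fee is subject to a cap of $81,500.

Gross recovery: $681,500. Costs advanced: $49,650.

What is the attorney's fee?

$81,500.00

Fee base is the gross recovery, $681,500; costs are reimbursed separately.
First $135,000 at 34% = $45,900.00
Next $41,500 at 24.5% = $10,167.50
Next $169,500 at 16% = $27,120.00
Remaining $335,500 at 10.5% = $35,227.50
Fee: $45,900.00 + $10,167.50 + $27,120.00 + $35,227.50 = $118,415.00
$118,415.00 exceeds the $81,500 cap, so the fee is capped at $81,500.00.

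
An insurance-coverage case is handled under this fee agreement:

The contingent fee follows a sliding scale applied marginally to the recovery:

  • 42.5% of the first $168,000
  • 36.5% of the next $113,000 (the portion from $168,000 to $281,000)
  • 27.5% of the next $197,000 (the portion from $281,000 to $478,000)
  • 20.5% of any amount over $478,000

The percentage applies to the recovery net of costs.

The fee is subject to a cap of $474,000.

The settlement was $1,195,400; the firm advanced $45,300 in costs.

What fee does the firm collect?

$304,600.50

Fee base (net of costs): $1,195,400 − $45,300 = $1,150,100
First $168,000 at 42.5% = $71,400.00
Next $113,000 at 36.5% = $41,245.00
Next $197,000 at 27.5% = $54,175.00
Remaining $672,100 at 20.5% = $137,780.50
Fee: $71,400.00 + $41,245.00 + $54,175.00 + $137,780.50 = $304,600.50
$304,600.50 is under the $474,000 cap.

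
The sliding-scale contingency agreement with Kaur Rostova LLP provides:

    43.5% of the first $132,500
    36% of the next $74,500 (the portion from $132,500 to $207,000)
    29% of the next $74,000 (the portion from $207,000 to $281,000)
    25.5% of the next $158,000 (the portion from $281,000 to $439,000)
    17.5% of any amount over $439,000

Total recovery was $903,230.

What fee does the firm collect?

$227,447.75

First $132,500 at 43.5% = $57,637.50
Next $74,500 at 36% = $26,820.00
Next $74,000 at 29% = $21,460.00
Next $158,000 at 25.5% = $40,290.00
Remaining $464,230 at 17.5% = $81,240.25
Fee: $57,637.50 + $26,820.00 + $21,460.00 + $40,290.00 + $81,240.25 = $227,447.75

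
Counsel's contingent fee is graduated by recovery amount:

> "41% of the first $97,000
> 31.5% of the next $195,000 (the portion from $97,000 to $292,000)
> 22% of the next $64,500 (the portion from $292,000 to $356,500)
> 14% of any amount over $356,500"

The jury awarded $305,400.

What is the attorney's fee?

$104,143.00

First $97,000 at 41% = $39,770.00
Next $195,000 at 31.5% = $61,425.00
Remaining $13,400 at 22% = $2,948.00
Fee: $39,770.00 + $61,425.00 + $2,948.00 = $104,143.00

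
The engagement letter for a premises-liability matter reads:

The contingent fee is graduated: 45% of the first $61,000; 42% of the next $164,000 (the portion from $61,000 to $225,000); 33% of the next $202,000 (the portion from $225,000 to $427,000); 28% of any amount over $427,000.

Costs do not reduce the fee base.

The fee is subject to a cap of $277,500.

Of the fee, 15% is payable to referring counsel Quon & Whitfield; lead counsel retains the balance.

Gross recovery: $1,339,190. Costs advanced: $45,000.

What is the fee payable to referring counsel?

$41,625.00

Fee base is the gross recovery, $1,339,190; costs are reimbursed separately.
First $61,000 at 45% = $27,450.00
Next $164,000 at 42% = $68,880.00
Next $202,000 at 33% = $66,660.00
Remaining $912,190 at 28% = $255,413.20
Fee: $27,450.00 + $68,880.00 + $66,660.00 + $255,413.20 = $418,403.20
$418,403.20 exceeds the $277,500 cap, so the fee is capped at $277,500.00.
Referral share: 15% of $277,500.00 = $41,625.00; lead counsel retains $277,500.00 − $41,625.00 = $235,875.00.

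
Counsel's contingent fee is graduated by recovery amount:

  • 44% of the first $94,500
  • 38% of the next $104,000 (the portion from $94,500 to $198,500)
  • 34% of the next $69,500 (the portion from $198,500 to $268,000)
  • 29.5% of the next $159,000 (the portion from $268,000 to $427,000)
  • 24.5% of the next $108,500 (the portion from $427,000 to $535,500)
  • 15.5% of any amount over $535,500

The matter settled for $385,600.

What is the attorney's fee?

$139,422.00

First $94,500 at 44% = $41,580.00
Next $104,000 at 38% = $39,520.00
Next $69,500 at 34% = $23,630.00
Remaining $117,600 at 29.5% = $34,692.00
Fee: $41,580.00 + $39,520.00 + $23,630.00 + $34,692.00 = $139,422.00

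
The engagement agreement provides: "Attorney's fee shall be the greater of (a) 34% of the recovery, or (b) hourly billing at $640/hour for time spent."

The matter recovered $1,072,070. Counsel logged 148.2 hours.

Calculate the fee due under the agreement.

(a) 34% of $1,072,070 = $364,503.80
(b) 148.2 × $640 = $94,848.00
The greater is (a): $364,503.80.

$364,503.80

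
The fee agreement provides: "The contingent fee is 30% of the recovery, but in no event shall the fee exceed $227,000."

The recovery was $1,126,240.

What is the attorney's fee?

$227,000.00

30% of $1,126,240 = $337,872.00
That exceeds the $227,000 cap, so the fee is capped at $227,000.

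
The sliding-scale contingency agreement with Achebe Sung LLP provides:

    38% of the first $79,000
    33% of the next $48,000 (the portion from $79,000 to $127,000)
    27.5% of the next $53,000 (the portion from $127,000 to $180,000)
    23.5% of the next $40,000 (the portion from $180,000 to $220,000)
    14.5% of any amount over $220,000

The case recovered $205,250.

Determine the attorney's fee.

$66,368.75

First $79,000 at 38% = $30,020.00
Next $48,000 at 33% = $15,840.00
Next $53,000 at 27.5% = $14,575.00
Remaining $25,250 at 23.5% = $5,933.75
Fee: $30,020.00 + $15,840.00 + $14,575.00 + $5,933.75 = $66,368.75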